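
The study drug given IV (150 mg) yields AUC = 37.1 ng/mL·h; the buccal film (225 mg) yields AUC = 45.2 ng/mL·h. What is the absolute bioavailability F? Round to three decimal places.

F = 0.812

F = (AUC_ev / D_ev) / (AUC_iv / D_iv)
  = (45.2/225) / (37.1/150)
  = 0.200889 / 0.247333 = 0.8122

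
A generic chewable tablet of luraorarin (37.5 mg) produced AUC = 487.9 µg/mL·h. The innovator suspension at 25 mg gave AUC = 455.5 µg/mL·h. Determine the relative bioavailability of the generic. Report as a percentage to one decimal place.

F_rel = (AUC_test/D_test) / (AUC_ref/D_ref)
      = (487.9/37.5) / (455.5/25)
      = 13.0107 / 18.22 = 0.7141 = 71.41%

F_rel = 71.4%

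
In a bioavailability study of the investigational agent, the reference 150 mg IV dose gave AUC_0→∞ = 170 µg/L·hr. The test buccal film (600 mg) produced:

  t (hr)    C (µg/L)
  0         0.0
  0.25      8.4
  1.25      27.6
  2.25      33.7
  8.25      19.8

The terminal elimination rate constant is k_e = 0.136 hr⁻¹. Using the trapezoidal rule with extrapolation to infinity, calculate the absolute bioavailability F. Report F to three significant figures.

Trapezoidal AUC_0→8.25 (buccal film):
  [0→0.25]: (0.0+8.4)/2 × 0.25 = 1.05
  [0.25→1.25]: (8.4+27.6)/2 × 1 = 18.0
  [1.25→2.25]: (27.6+33.7)/2 × 1 = 30.65
  [2.25→8.25]: (33.7+19.8)/2 × 6 = 160.5
  Sum = 210.2 µg/L·hr
Tail: C_last/k_e = 19.8/0.136 = 145.588
AUC_0→∞ (buccal film) = 210.2 + 145.588 = 355.788 µg/L·hr
F = (AUC_ev/D_ev)/(AUC_iv/D_iv) = (355.788/600)/(170/150) = 0.59298/1.13333 = 0.5232

F = 0.523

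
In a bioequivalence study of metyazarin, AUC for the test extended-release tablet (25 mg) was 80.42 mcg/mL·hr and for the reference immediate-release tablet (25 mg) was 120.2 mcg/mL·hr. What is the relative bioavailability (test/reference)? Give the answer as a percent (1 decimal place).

F_rel = (AUC_test/D_test) / (AUC_ref/D_ref)
      = (80.42/25) / (120.2/25)
      = 3.2168 / 4.808 = 0.6691 = 66.91%

F_rel = 66.9%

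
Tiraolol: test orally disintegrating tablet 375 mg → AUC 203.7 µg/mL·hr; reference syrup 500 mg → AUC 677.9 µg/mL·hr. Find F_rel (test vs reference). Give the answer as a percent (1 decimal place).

F_rel = (AUC_test/D_test) / (AUC_ref/D_ref)
      = (203.7/375) / (677.9/500)
      = 0.5432 / 1.3558 = 0.4006 = 40.06%

F_rel = 40.1%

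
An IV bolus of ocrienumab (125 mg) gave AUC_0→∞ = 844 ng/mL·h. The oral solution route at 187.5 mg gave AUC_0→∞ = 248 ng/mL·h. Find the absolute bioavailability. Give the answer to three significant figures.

F = 0.196

F = (AUC_ev / D_ev) / (AUC_iv / D_iv)
  = (248/187.5) / (844/125)
  = 1.32267 / 6.752 = 0.1959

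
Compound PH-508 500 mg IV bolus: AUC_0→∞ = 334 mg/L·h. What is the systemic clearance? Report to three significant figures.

CL = Dose_iv / AUC_0→∞
   = 500 / 334 = 1.49701 L/h

CL = 1.50 L/h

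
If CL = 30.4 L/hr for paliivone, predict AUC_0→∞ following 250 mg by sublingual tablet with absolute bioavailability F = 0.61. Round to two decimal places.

AUC = 5.02 mg/L·hr

AUC_0→∞ = F × Dose / CL
        = 0.61 × 250 / 30.4 = 5.01645 mg/L·hr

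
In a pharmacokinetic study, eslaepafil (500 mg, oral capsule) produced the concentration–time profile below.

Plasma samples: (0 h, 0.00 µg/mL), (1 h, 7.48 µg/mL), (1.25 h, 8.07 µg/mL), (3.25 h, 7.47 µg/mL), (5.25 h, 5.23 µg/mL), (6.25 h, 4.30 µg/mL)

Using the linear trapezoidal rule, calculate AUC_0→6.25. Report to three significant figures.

AUC = 38.7 µg/mL·h

Trapezoidal AUC_0→6.25:
  [0→1]: (0.00+7.48)/2 × 1 = 3.74
  [1→1.25]: (7.48+8.07)/2 × 0.25 = 1.94375
  [1.25→3.25]: (8.07+7.47)/2 × 2 = 15.54
  [3.25→5.25]: (7.47+5.23)/2 × 2 = 12.7
  [5.25→6.25]: (5.23+4.30)/2 × 1 = 4.765
  Sum = 38.68875 µg/mL·h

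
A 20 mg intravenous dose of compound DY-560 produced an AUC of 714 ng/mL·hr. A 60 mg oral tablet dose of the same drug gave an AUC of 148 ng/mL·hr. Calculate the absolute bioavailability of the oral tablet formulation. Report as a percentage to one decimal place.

F = 6.9%

F = (AUC_ev / D_ev) / (AUC_iv / D_iv)
  = (148/60) / (714/20)
  = 2.46667 / 35.7 = 0.0691
  = 6.91%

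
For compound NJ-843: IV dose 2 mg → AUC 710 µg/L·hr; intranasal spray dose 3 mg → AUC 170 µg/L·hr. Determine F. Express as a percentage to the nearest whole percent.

F = (AUC_ev / D_ev) / (AUC_iv / D_iv)
  = (170/3) / (710/2)
  = 56.6667 / 355 = 0.1596
  = 15.96%

F = 16%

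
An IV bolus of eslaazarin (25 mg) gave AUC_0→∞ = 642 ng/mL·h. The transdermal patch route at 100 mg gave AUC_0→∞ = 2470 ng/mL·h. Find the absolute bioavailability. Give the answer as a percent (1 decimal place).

F = 96.2%

F = (AUC_ev / D_ev) / (AUC_iv / D_iv)
  = (2470/100) / (642/25)
  = 24.7 / 25.68 = 0.9618
  = 96.18%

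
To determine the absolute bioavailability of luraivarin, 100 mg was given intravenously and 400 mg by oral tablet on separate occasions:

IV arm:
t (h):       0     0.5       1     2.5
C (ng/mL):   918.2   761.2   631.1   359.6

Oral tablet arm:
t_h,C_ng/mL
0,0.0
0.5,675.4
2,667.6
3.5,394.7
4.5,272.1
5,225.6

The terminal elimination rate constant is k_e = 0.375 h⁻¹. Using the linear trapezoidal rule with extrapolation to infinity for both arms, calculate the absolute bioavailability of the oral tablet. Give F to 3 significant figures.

F = 0.307

Trapezoidal AUC_0→2.5 (IV):
  [0→0.5]: (918.2+761.2)/2 × 0.5 = 419.85
  [0.5→1]: (761.2+631.1)/2 × 0.5 = 348.075
  [1→2.5]: (631.1+359.6)/2 × 1.5 = 743.025
  Sum = 1510.95 ng/mL·h
IV tail: 359.6/0.375 = 958.933; AUC_iv,0→∞ = 1510.95 + 958.933 = 2469.883 ng/mL·h
Trapezoidal AUC_0→5 (oral tablet):
  [0→0.5]: (0.0+675.4)/2 × 0.5 = 168.85
  [0.5→2]: (675.4+667.6)/2 × 1.5 = 1007.25
  [2→3.5]: (667.6+394.7)/2 × 1.5 = 796.725
  [3.5→4.5]: (394.7+272.1)/2 × 1 = 333.4
  [4.5→5]: (272.1+225.6)/2 × 0.5 = 124.425
  Sum = 2430.65 ng/mL·h
oral tablet tail: 225.6/0.375 = 601.600; AUC_ev,0→∞ = 2430.65 + 601.600 = 3032.25 ng/mL·h
F = (AUC_ev/D_ev)/(AUC_iv/D_iv) = (3032.25/400)/(2469.883/100) = 7.580625/24.69883 = 0.3069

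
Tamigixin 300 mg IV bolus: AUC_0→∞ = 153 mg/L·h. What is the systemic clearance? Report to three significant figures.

CL = 1.96 L/h

CL = Dose_iv / AUC_0→∞
   = 300 / 153 = 1.96078 L/h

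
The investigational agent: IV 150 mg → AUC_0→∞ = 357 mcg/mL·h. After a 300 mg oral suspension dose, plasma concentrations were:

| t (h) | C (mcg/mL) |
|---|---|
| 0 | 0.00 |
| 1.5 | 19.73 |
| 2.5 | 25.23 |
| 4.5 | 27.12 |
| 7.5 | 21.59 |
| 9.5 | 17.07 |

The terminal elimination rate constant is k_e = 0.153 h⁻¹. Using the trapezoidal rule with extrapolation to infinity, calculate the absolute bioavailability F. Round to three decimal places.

F = 0.438

Trapezoidal AUC_0→9.5 (oral suspension):
  [0→1.5]: (0.00+19.73)/2 × 1.5 = 14.7975
  [1.5→2.5]: (19.73+25.23)/2 × 1 = 22.48
  [2.5→4.5]: (25.23+27.12)/2 × 2 = 52.35
  [4.5→7.5]: (27.12+21.59)/2 × 3 = 73.065
  [7.5→9.5]: (21.59+17.07)/2 × 2 = 38.66
  Sum = 201.3525 mcg/mL·h
Tail: C_last/k_e = 17.07/0.153 = 111.569
AUC_0→∞ (oral suspension) = 201.3525 + 111.569 = 312.9215 mcg/mL·h
F = (AUC_ev/D_ev)/(AUC_iv/D_iv) = (312.9215/300)/(357/150) = 1.04307/2.38 = 0.4383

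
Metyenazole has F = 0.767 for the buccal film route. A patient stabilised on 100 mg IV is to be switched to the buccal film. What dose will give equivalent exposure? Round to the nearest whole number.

For equal systemic exposure: F × D_ev = D_iv
D_ev = D_iv / F = 100 / 0.767 = 130.378 mg

D_buccal = 130 mg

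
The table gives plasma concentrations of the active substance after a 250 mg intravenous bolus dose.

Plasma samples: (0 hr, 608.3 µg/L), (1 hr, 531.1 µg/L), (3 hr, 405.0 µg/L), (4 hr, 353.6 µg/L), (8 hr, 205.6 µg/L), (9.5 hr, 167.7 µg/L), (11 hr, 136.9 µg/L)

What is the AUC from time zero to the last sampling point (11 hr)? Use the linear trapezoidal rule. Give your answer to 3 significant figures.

AUC = 3510 µg/L·hr

Trapezoidal AUC_0→11:
  [0→1]: (608.3+531.1)/2 × 1 = 569.7
  [1→3]: (531.1+405.0)/2 × 2 = 936.1
  [3→4]: (405.0+353.6)/2 × 1 = 379.3
  [4→8]: (353.6+205.6)/2 × 4 = 1118.4
  [8→9.5]: (205.6+167.7)/2 × 1.5 = 279.975
  [9.5→11]: (167.7+136.9)/2 × 1.5 = 228.45
  Sum = 3511.925 µg/L·hr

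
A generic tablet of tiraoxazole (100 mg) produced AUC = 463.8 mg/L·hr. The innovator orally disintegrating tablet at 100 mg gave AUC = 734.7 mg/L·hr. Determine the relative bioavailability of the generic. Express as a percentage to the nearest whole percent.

F_rel = 63%

F_rel = (AUC_test/D_test) / (AUC_ref/D_ref)
      = (463.8/100) / (734.7/100)
      = 4.638 / 7.347 = 0.6313 = 63.13%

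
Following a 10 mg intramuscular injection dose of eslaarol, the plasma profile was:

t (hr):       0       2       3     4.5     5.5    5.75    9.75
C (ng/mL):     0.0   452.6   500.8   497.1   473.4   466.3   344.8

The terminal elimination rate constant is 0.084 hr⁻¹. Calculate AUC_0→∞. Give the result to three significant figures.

Trapezoidal AUC_0→9.75:
  [0→2]: (0.0+452.6)/2 × 2 = 452.6
  [2→3]: (452.6+500.8)/2 × 1 = 476.7
  [3→4.5]: (500.8+497.1)/2 × 1.5 = 748.425
  [4.5→5.5]: (497.1+473.4)/2 × 1 = 485.25
  [5.5→5.75]: (473.4+466.3)/2 × 0.25 = 117.4625
  [5.75→9.75]: (466.3+344.8)/2 × 4 = 1622.2
  Sum = 3902.6375 ng/mL·hr
Extrapolated tail: C_last / k_e = 344.8 / 0.084 = 4104.762
AUC_0→∞ = 3902.6375 + 4104.762 = 8007.3995 ng/mL·hr

AUC = 8010 ng/mL·hr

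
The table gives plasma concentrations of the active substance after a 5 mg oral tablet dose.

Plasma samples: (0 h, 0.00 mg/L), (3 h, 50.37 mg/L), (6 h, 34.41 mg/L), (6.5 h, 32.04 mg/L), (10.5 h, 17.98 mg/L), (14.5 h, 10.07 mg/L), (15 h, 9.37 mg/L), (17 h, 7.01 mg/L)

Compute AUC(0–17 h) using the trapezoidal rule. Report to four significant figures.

AUC = 396.7 mg/L·h

Trapezoidal AUC_0→17:
  [0→3]: (0.00+50.37)/2 × 3 = 75.555
  [3→6]: (50.37+34.41)/2 × 3 = 127.17
  [6→6.5]: (34.41+32.04)/2 × 0.5 = 16.6125
  [6.5→10.5]: (32.04+17.98)/2 × 4 = 100.04
  [10.5→14.5]: (17.98+10.07)/2 × 4 = 56.1
  [14.5→15]: (10.07+9.37)/2 × 0.5 = 4.86
  [15→17]: (9.37+7.01)/2 × 2 = 16.38
  Sum = 396.7175 mg/L·h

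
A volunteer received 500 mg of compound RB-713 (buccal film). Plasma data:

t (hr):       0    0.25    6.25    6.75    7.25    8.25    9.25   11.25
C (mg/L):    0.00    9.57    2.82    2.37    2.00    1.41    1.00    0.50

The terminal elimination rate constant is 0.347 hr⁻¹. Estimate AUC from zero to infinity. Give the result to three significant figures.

AUC = 46.6 mg/L·hr

Trapezoidal AUC_0→11.25:
  [0→0.25]: (0.00+9.57)/2 × 0.25 = 1.19625
  [0.25→6.25]: (9.57+2.82)/2 × 6 = 37.17
  [6.25→6.75]: (2.82+2.37)/2 × 0.5 = 1.2975
  [6.75→7.25]: (2.37+2.00)/2 × 0.5 = 1.0925
  [7.25→8.25]: (2.00+1.41)/2 × 1 = 1.705
  [8.25→9.25]: (1.41+1.00)/2 × 1 = 1.205
  [9.25→11.25]: (1.00+0.50)/2 × 2 = 1.5
  Sum = 45.16625 mg/L·hr
Extrapolated tail: C_last / k_e = 0.50 / 0.347 = 1.441
AUC_0→∞ = 45.16625 + 1.441 = 46.60725 mg/L·hr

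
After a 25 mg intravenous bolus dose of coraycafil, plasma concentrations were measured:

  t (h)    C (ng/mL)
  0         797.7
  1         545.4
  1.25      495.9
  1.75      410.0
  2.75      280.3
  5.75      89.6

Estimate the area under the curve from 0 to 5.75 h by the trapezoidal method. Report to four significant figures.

Trapezoidal AUC_0→5.75:
  [0→1]: (797.7+545.4)/2 × 1 = 671.55
  [1→1.25]: (545.4+495.9)/2 × 0.25 = 130.1625
  [1.25→1.75]: (495.9+410.0)/2 × 0.5 = 226.475
  [1.75→2.75]: (410.0+280.3)/2 × 1 = 345.15
  [2.75→5.75]: (280.3+89.6)/2 × 3 = 554.85
  Sum = 1928.1875 ng/mL·h

AUC = 1928 ng/mL·h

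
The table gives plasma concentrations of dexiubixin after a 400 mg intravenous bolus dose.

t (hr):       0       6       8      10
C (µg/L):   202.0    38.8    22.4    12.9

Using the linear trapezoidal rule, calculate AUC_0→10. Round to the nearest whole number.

AUC = 819 µg/L·hr

Trapezoidal AUC_0→10:
  [0→6]: (202.0+38.8)/2 × 6 = 722.4
  [6→8]: (38.8+22.4)/2 × 2 = 61.2
  [8→10]: (22.4+12.9)/2 × 2 = 35.3
  Sum = 818.9 µg/L·hr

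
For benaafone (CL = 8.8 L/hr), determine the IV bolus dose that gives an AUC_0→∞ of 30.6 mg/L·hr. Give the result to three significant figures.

Dose = 269 mg

Dose_iv = CL × AUC_0→∞
     = 8.8 × 30.6 = 269.28 mg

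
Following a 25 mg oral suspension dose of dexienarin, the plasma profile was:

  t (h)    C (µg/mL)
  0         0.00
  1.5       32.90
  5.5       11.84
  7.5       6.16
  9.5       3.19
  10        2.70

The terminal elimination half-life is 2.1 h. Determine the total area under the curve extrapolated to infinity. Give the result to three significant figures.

Trapezoidal AUC_0→10:
  [0→1.5]: (0.00+32.90)/2 × 1.5 = 24.675
  [1.5→5.5]: (32.90+11.84)/2 × 4 = 89.48
  [5.5→7.5]: (11.84+6.16)/2 × 2 = 18.0
  [7.5→9.5]: (6.16+3.19)/2 × 2 = 9.35
  [9.5→10]: (3.19+2.70)/2 × 0.5 = 1.4725
  Sum = 142.9775 µg/mL·h
k_e = ln2 / t½ = 0.693147 / 2.1 = 0.3301 h^-1
Extrapolated tail: C_last / k_e = 2.70 / 0.3301 = 8.179
AUC_0→∞ = 142.9775 + 8.179 = 151.1565 µg/mL·h

AUC = 151 µg/mL·h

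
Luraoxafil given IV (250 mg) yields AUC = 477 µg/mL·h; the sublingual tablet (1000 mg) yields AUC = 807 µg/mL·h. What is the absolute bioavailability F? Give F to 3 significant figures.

F = 0.423

F = (AUC_ev / D_ev) / (AUC_iv / D_iv)
  = (807/1000) / (477/250)
  = 0.807 / 1.908 = 0.4230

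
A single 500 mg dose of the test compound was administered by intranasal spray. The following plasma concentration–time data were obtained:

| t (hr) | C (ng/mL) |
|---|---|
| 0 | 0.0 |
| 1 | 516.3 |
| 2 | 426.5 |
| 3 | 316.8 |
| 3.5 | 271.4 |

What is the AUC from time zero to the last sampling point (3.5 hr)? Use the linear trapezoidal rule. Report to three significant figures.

AUC = 1250 ng/mL·hr

Trapezoidal AUC_0→3.5:
  [0→1]: (0.0+516.3)/2 × 1 = 258.15
  [1→2]: (516.3+426.5)/2 × 1 = 471.4
  [2→3]: (426.5+316.8)/2 × 1 = 371.65
  [3→3.5]: (316.8+271.4)/2 × 0.5 = 147.05
  Sum = 1248.25 ng/mL·hr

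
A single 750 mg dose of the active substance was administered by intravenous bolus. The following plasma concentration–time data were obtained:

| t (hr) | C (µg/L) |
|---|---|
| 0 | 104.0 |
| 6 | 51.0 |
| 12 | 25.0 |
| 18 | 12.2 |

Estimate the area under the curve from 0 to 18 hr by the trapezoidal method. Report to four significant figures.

AUC = 804.6 µg/L·hr

Trapezoidal AUC_0→18:
  [0→6]: (104.0+51.0)/2 × 6 = 465.0
  [6→12]: (51.0+25.0)/2 × 6 = 228.0
  [12→18]: (25.0+12.2)/2 × 6 = 111.6
  Sum = 804.6 µg/L·hr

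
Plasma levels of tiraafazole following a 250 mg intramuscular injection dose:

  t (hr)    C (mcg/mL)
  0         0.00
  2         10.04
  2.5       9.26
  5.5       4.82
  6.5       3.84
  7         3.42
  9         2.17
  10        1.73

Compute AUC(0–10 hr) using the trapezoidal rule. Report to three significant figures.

AUC = 49.7 mcg/mL·hr

Trapezoidal AUC_0→10:
  [0→2]: (0.00+10.04)/2 × 2 = 10.04
  [2→2.5]: (10.04+9.26)/2 × 0.5 = 4.825
  [2.5→5.5]: (9.26+4.82)/2 × 3 = 21.12
  [5.5→6.5]: (4.82+3.84)/2 × 1 = 4.33
  [6.5→7]: (3.84+3.42)/2 × 0.5 = 1.815
  [7→9]: (3.42+2.17)/2 × 2 = 5.59
  [9→10]: (2.17+1.73)/2 × 1 = 1.95
  Sum = 49.67 mcg/mL·hr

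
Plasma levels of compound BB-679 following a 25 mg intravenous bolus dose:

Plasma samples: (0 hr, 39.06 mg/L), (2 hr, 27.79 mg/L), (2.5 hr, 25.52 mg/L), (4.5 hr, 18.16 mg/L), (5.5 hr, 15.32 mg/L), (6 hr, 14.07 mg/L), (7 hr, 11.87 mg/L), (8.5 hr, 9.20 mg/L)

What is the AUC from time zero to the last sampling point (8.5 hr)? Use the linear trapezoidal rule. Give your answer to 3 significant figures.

AUC = 177 mg/L·hr

Trapezoidal AUC_0→8.5:
  [0→2]: (39.06+27.79)/2 × 2 = 66.85
  [2→2.5]: (27.79+25.52)/2 × 0.5 = 13.3275
  [2.5→4.5]: (25.52+18.16)/2 × 2 = 43.68
  [4.5→5.5]: (18.16+15.32)/2 × 1 = 16.74
  [5.5→6]: (15.32+14.07)/2 × 0.5 = 7.3475
  [6→7]: (14.07+11.87)/2 × 1 = 12.97
  [7→8.5]: (11.87+9.20)/2 × 1.5 = 15.8025
  Sum = 176.7175 mg/L·hr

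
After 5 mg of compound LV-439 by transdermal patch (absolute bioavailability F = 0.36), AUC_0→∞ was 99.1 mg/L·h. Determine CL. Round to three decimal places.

CL = 0.018 L/h

CL = F × Dose / AUC_0→∞
   = 0.36 × 5 / 99.1 = 0.0181635 L/h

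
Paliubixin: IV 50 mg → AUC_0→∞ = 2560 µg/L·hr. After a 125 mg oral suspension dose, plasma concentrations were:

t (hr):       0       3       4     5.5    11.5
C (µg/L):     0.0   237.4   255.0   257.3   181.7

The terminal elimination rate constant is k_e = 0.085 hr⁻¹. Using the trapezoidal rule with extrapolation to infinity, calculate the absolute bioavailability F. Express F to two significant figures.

Trapezoidal AUC_0→11.5 (oral suspension):
  [0→3]: (0.0+237.4)/2 × 3 = 356.1
  [3→4]: (237.4+255.0)/2 × 1 = 246.2
  [4→5.5]: (255.0+257.3)/2 × 1.5 = 384.225
  [5.5→11.5]: (257.3+181.7)/2 × 6 = 1317.0
  Sum = 2303.525 µg/L·hr
Tail: C_last/k_e = 181.7/0.085 = 2137.647
AUC_0→∞ (oral suspension) = 2303.525 + 2137.647 = 4441.172 µg/L·hr
F = (AUC_ev/D_ev)/(AUC_iv/D_iv) = (4441.172/125)/(2560/50) = 35.529376/51.2 = 0.6939

F = 0.69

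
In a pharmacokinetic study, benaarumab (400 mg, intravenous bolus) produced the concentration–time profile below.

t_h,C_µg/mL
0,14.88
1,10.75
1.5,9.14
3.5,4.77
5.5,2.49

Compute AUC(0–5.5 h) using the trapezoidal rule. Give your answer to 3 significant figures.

AUC = 39.0 µg/mL·h

Trapezoidal AUC_0→5.5:
  [0→1]: (14.88+10.75)/2 × 1 = 12.815
  [1→1.5]: (10.75+9.14)/2 × 0.5 = 4.9725
  [1.5→3.5]: (9.14+4.77)/2 × 2 = 13.91
  [3.5→5.5]: (4.77+2.49)/2 × 2 = 7.26
  Sum = 38.9575 µg/mL·h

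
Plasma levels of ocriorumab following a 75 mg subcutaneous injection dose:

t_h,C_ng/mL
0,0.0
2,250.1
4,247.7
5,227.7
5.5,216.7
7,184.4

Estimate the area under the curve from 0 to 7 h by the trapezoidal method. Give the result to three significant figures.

Trapezoidal AUC_0→7:
  [0→2]: (0.0+250.1)/2 × 2 = 250.1
  [2→4]: (250.1+247.7)/2 × 2 = 497.8
  [4→5]: (247.7+227.7)/2 × 1 = 237.7
  [5→5.5]: (227.7+216.7)/2 × 0.5 = 111.1
  [5.5→7]: (216.7+184.4)/2 × 1.5 = 300.825
  Sum = 1397.525 ng/mL·h

AUC = 1400 ng/mL·h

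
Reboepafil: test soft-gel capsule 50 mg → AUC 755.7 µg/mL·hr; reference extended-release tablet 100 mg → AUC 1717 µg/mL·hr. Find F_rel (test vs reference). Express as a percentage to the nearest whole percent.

F_rel = (AUC_test/D_test) / (AUC_ref/D_ref)
      = (755.7/50) / (1717/100)
      = 15.114 / 17.17 = 0.8803 = 88.03%

F_rel = 88%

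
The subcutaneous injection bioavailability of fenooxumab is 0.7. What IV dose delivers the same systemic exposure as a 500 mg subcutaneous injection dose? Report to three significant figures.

Systemic exposure from an extravascular dose = F × D_ev, so the equivalent IV dose is F × D_ev.
D_iv = F × D_ev = 0.7 × 500 = 350 mg

D_iv = 350 mg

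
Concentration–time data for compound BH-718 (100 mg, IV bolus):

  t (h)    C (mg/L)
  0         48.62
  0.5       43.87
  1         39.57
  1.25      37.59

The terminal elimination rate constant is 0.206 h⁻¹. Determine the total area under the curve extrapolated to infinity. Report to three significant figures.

Trapezoidal AUC_0→1.25:
  [0→0.5]: (48.62+43.87)/2 × 0.5 = 23.1225
  [0.5→1]: (43.87+39.57)/2 × 0.5 = 20.86
  [1→1.25]: (39.57+37.59)/2 × 0.25 = 9.645
  Sum = 53.6275 mg/L·h
Extrapolated tail: C_last / k_e = 37.59 / 0.206 = 182.476
AUC_0→∞ = 53.6275 + 182.476 = 236.1035 mg/L·h

AUC = 236 mg/L·h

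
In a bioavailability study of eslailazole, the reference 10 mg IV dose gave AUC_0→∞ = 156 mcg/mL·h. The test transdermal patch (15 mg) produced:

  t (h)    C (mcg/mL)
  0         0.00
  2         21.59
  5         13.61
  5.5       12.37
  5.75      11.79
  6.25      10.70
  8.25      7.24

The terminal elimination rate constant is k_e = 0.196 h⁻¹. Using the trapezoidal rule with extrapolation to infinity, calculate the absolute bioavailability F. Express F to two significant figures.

Trapezoidal AUC_0→8.25 (transdermal patch):
  [0→2]: (0.00+21.59)/2 × 2 = 21.59
  [2→5]: (21.59+13.61)/2 × 3 = 52.8
  [5→5.5]: (13.61+12.37)/2 × 0.5 = 6.495
  [5.5→5.75]: (12.37+11.79)/2 × 0.25 = 3.02
  [5.75→6.25]: (11.79+10.70)/2 × 0.5 = 5.6225
  [6.25→8.25]: (10.70+7.24)/2 × 2 = 17.94
  Sum = 107.4675 mcg/mL·h
Tail: C_last/k_e = 7.24/0.196 = 36.939
AUC_0→∞ (transdermal patch) = 107.4675 + 36.939 = 144.4065 mcg/mL·h
F = (AUC_ev/D_ev)/(AUC_iv/D_iv) = (144.4065/15)/(156/10) = 9.6271/15.6 = 0.6171

F = 0.62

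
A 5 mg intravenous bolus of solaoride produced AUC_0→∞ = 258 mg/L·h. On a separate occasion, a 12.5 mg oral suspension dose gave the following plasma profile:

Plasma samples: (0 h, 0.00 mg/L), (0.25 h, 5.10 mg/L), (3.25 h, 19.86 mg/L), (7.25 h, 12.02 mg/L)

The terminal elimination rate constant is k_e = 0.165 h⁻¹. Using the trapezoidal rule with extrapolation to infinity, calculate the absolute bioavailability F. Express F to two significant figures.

Trapezoidal AUC_0→7.25 (oral suspension):
  [0→0.25]: (0.00+5.10)/2 × 0.25 = 0.6375
  [0.25→3.25]: (5.10+19.86)/2 × 3 = 37.44
  [3.25→7.25]: (19.86+12.02)/2 × 4 = 63.76
  Sum = 101.8375 mg/L·h
Tail: C_last/k_e = 12.02/0.165 = 72.848
AUC_0→∞ (oral suspension) = 101.8375 + 72.848 = 174.6855 mg/L·h
F = (AUC_ev/D_ev)/(AUC_iv/D_iv) = (174.6855/12.5)/(258/5) = 13.97484/51.6 = 0.2708

F = 0.27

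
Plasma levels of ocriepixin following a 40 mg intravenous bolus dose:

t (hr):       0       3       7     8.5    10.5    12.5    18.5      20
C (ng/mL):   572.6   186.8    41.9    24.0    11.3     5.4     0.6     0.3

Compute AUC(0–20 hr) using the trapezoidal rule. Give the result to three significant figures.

AUC = 1720 ng/mL·hr

Trapezoidal AUC_0→20:
  [0→3]: (572.6+186.8)/2 × 3 = 1139.1
  [3→7]: (186.8+41.9)/2 × 4 = 457.4
  [7→8.5]: (41.9+24.0)/2 × 1.5 = 49.425
  [8.5→10.5]: (24.0+11.3)/2 × 2 = 35.3
  [10.5→12.5]: (11.3+5.4)/2 × 2 = 16.7
  [12.5→18.5]: (5.4+0.6)/2 × 6 = 18.0
  [18.5→20]: (0.6+0.3)/2 × 1.5 = 0.675
  Sum = 1716.6 ng/mL·hr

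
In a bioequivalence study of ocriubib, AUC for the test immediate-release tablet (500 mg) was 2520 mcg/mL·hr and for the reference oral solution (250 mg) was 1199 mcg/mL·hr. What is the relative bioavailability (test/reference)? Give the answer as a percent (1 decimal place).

F_rel = 105.1%

F_rel = (AUC_test/D_test) / (AUC_ref/D_ref)
      = (2520/500) / (1199/250)
      = 5.04 / 4.796 = 1.0509 = 105.09%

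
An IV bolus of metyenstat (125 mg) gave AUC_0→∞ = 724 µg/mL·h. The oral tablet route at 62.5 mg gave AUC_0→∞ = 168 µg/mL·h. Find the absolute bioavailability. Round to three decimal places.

F = (AUC_ev / D_ev) / (AUC_iv / D_iv)
  = (168/62.5) / (724/125)
  = 2.688 / 5.792 = 0.4641

F = 0.464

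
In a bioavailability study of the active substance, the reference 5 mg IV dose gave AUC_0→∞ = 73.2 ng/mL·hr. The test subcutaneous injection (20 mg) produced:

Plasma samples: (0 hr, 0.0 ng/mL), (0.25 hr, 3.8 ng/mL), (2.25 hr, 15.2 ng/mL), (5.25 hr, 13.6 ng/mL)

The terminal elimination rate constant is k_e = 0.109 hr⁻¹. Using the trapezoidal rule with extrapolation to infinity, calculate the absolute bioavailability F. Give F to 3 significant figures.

Trapezoidal AUC_0→5.25 (subcutaneous injection):
  [0→0.25]: (0.0+3.8)/2 × 0.25 = 0.475
  [0.25→2.25]: (3.8+15.2)/2 × 2 = 19.0
  [2.25→5.25]: (15.2+13.6)/2 × 3 = 43.2
  Sum = 62.675 ng/mL·hr
Tail: C_last/k_e = 13.6/0.109 = 124.771
AUC_0→∞ (subcutaneous injection) = 62.675 + 124.771 = 187.446 ng/mL·hr
F = (AUC_ev/D_ev)/(AUC_iv/D_iv) = (187.446/20)/(73.2/5) = 9.3723/14.64 = 0.6402

F = 0.640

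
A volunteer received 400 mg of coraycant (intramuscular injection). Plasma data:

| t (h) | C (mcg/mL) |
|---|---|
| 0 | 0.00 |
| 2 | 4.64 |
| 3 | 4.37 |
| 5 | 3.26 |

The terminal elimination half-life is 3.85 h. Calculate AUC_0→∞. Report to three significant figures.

Trapezoidal AUC_0→5:
  [0→2]: (0.00+4.64)/2 × 2 = 4.64
  [2→3]: (4.64+4.37)/2 × 1 = 4.505
  [3→5]: (4.37+3.26)/2 × 2 = 7.63
  Sum = 16.775 mcg/mL·h
k_e = ln2 / t½ = 0.693147 / 3.85 = 0.1800 h^-1
Extrapolated tail: C_last / k_e = 3.26 / 0.18 = 18.111
AUC_0→∞ = 16.775 + 18.111 = 34.886 mcg/mL·h

AUC = 34.9 mcg/mL·h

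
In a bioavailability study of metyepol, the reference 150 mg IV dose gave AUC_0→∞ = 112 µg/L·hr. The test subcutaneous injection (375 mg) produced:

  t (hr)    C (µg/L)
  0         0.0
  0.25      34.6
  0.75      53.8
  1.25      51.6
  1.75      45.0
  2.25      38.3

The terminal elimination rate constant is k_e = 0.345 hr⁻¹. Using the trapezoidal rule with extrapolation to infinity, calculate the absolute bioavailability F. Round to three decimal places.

Trapezoidal AUC_0→2.25 (subcutaneous injection):
  [0→0.25]: (0.0+34.6)/2 × 0.25 = 4.325
  [0.25→0.75]: (34.6+53.8)/2 × 0.5 = 22.1
  [0.75→1.25]: (53.8+51.6)/2 × 0.5 = 26.35
  [1.25→1.75]: (51.6+45.0)/2 × 0.5 = 24.15
  [1.75→2.25]: (45.0+38.3)/2 × 0.5 = 20.825
  Sum = 97.75 µg/L·hr
Tail: C_last/k_e = 38.3/0.345 = 111.014
AUC_0→∞ (subcutaneous injection) = 97.75 + 111.014 = 208.764 µg/L·hr
F = (AUC_ev/D_ev)/(AUC_iv/D_iv) = (208.764/375)/(112/150) = 0.556704/0.746667 = 0.7456

F = 0.746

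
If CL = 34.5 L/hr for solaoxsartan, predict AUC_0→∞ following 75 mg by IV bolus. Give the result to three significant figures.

AUC = 2.17 mg/L·hr

AUC_0→∞ = Dose_iv / CL
        = 75 / 34.5 = 2.17391 mg/L·hr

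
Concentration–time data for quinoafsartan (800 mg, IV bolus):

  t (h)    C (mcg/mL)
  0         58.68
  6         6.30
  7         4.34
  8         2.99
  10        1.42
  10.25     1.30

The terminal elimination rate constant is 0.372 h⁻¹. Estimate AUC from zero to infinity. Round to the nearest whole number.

Trapezoidal AUC_0→10.25:
  [0→6]: (58.68+6.30)/2 × 6 = 194.94
  [6→7]: (6.30+4.34)/2 × 1 = 5.32
  [7→8]: (4.34+2.99)/2 × 1 = 3.665
  [8→10]: (2.99+1.42)/2 × 2 = 4.41
  [10→10.25]: (1.42+1.30)/2 × 0.25 = 0.34
  Sum = 208.675 mcg/mL·h
Extrapolated tail: C_last / k_e = 1.30 / 0.372 = 3.495
AUC_0→∞ = 208.675 + 3.495 = 212.17 mcg/mL·h

AUC = 212 mcg/mL·h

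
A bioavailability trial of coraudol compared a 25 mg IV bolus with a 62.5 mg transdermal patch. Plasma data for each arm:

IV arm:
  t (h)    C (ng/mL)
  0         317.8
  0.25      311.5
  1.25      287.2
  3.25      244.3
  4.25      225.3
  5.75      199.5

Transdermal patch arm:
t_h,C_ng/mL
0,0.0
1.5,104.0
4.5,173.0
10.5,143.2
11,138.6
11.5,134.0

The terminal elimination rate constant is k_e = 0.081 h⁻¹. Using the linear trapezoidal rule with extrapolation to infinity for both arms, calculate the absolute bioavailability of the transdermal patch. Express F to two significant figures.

Trapezoidal AUC_0→5.75 (IV):
  [0→0.25]: (317.8+311.5)/2 × 0.25 = 78.6625
  [0.25→1.25]: (311.5+287.2)/2 × 1 = 299.35
  [1.25→3.25]: (287.2+244.3)/2 × 2 = 531.5
  [3.25→4.25]: (244.3+225.3)/2 × 1 = 234.8
  [4.25→5.75]: (225.3+199.5)/2 × 1.5 = 318.6
  Sum = 1462.9125 ng/mL·h
IV tail: 199.5/0.081 = 2462.963; AUC_iv,0→∞ = 1462.9125 + 2462.963 = 3925.8755 ng/mL·h
Trapezoidal AUC_0→11.5 (transdermal patch):
  [0→1.5]: (0.0+104.0)/2 × 1.5 = 78.0
  [1.5→4.5]: (104.0+173.0)/2 × 3 = 415.5
  [4.5→10.5]: (173.0+143.2)/2 × 6 = 948.6
  [10.5→11]: (143.2+138.6)/2 × 0.5 = 70.45
  [11→11.5]: (138.6+134.0)/2 × 0.5 = 68.15
  Sum = 1580.7 ng/mL·h
transdermal patch tail: 134.0/0.081 = 1654.321; AUC_ev,0→∞ = 1580.7 + 1654.321 = 3235.021 ng/mL·h
F = (AUC_ev/D_ev)/(AUC_iv/D_iv) = (3235.021/62.5)/(3925.8755/25) = 51.760336/157.03502 = 0.3296

F = 0.33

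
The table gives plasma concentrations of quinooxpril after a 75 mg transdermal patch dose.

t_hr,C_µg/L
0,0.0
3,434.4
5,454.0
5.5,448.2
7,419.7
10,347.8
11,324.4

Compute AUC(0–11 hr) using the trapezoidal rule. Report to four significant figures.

Trapezoidal AUC_0→11:
  [0→3]: (0.0+434.4)/2 × 3 = 651.6
  [3→5]: (434.4+454.0)/2 × 2 = 888.4
  [5→5.5]: (454.0+448.2)/2 × 0.5 = 225.55
  [5.5→7]: (448.2+419.7)/2 × 1.5 = 650.925
  [7→10]: (419.7+347.8)/2 × 3 = 1151.25
  [10→11]: (347.8+324.4)/2 × 1 = 336.1
  Sum = 3903.825 µg/L·hr

AUC = 3904 µg/L·hr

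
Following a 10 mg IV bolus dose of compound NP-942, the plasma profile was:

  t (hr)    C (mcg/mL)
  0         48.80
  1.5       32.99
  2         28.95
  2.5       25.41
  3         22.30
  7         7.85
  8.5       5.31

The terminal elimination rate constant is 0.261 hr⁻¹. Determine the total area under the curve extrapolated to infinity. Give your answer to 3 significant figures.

Trapezoidal AUC_0→8.5:
  [0→1.5]: (48.80+32.99)/2 × 1.5 = 61.3425
  [1.5→2]: (32.99+28.95)/2 × 0.5 = 15.485
  [2→2.5]: (28.95+25.41)/2 × 0.5 = 13.59
  [2.5→3]: (25.41+22.30)/2 × 0.5 = 11.9275
  [3→7]: (22.30+7.85)/2 × 4 = 60.3
  [7→8.5]: (7.85+5.31)/2 × 1.5 = 9.87
  Sum = 172.515 mcg/mL·hr
Extrapolated tail: C_last / k_e = 5.31 / 0.261 = 20.345
AUC_0→∞ = 172.515 + 20.345 = 192.86 mcg/mL·hr

AUC = 193 mcg/mL·hr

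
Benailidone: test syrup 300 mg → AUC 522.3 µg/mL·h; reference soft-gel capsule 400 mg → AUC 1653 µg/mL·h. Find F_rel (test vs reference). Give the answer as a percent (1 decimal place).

F_rel = 42.1%

F_rel = (AUC_test/D_test) / (AUC_ref/D_ref)
      = (522.3/300) / (1653/400)
      = 1.741 / 4.1325 = 0.4213 = 42.13%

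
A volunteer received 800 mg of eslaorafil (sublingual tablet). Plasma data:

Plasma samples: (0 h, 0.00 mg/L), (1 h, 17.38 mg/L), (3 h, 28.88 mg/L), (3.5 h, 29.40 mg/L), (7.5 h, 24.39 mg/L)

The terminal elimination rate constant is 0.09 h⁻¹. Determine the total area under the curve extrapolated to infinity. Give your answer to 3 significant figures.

AUC = 448 mg/L·h

Trapezoidal AUC_0→7.5:
  [0→1]: (0.00+17.38)/2 × 1 = 8.69
  [1→3]: (17.38+28.88)/2 × 2 = 46.26
  [3→3.5]: (28.88+29.40)/2 × 0.5 = 14.57
  [3.5→7.5]: (29.40+24.39)/2 × 4 = 107.58
  Sum = 177.1 mg/L·h
Extrapolated tail: C_last / k_e = 24.39 / 0.09 = 271.000
AUC_0→∞ = 177.1 + 271.000 = 448.1 mg/L·h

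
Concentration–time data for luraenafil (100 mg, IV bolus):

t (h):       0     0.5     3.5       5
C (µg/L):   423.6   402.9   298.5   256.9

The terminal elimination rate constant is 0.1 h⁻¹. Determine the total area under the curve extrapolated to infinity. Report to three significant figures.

AUC = 4240 µg/L·h

Trapezoidal AUC_0→5:
  [0→0.5]: (423.6+402.9)/2 × 0.5 = 206.625
  [0.5→3.5]: (402.9+298.5)/2 × 3 = 1052.1
  [3.5→5]: (298.5+256.9)/2 × 1.5 = 416.55
  Sum = 1675.275 µg/L·h
Extrapolated tail: C_last / k_e = 256.9 / 0.1 = 2569.000
AUC_0→∞ = 1675.275 + 2569.000 = 4244.275 µg/L·h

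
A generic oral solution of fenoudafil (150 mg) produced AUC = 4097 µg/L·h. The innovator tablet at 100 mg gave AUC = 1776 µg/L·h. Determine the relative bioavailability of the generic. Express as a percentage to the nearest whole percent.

F_rel = 154%

F_rel = (AUC_test/D_test) / (AUC_ref/D_ref)
      = (4097/150) / (1776/100)
      = 27.3133 / 17.76 = 1.5379 = 153.79%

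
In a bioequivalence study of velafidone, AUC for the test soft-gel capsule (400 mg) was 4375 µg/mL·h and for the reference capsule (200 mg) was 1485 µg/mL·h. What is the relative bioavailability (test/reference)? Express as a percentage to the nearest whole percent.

F_rel = 147%

F_rel = (AUC_test/D_test) / (AUC_ref/D_ref)
      = (4375/400) / (1485/200)
      = 10.9375 / 7.425 = 1.4731 = 147.31%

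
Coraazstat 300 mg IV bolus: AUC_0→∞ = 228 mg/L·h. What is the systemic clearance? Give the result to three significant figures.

CL = 1.32 L/h

CL = Dose_iv / AUC_0→∞
   = 300 / 228 = 1.31579 L/h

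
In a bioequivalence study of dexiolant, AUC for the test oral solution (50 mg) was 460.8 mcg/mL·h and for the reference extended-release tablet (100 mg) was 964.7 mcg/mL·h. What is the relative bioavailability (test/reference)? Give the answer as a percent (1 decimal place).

F_rel = (AUC_test/D_test) / (AUC_ref/D_ref)
      = (460.8/50) / (964.7/100)
      = 9.216 / 9.647 = 0.9553 = 95.53%

F_rel = 95.5%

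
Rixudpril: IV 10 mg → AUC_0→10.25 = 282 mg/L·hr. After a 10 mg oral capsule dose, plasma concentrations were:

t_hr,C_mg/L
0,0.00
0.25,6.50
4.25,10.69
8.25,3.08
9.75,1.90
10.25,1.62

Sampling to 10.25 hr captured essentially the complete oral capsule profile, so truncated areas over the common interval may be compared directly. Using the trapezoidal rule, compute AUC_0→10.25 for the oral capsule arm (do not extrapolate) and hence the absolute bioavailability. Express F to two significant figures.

F = 0.24

Trapezoidal AUC_0→10.25 (oral capsule):
  [0→0.25]: (0.00+6.50)/2 × 0.25 = 0.8125
  [0.25→4.25]: (6.50+10.69)/2 × 4 = 34.38
  [4.25→8.25]: (10.69+3.08)/2 × 4 = 27.54
  [8.25→9.75]: (3.08+1.90)/2 × 1.5 = 3.735
  [9.75→10.25]: (1.90+1.62)/2 × 0.5 = 0.88
  Sum = 67.3475 mg/L·hr
F = (AUC_ev/D_ev)/(AUC_iv/D_iv) = (67.3475/10)/(282/10) = 6.73475/28.2 = 0.2388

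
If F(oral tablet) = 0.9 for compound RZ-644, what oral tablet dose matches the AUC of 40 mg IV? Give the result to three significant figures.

For equal systemic exposure: F × D_ev = D_iv
D_ev = D_iv / F = 40 / 0.9 = 44.4444 mg

D_oral = 44.4 mg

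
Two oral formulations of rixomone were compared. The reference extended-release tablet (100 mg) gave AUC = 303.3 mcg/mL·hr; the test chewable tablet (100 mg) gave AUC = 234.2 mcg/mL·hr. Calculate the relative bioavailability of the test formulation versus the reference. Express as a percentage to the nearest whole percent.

F_rel = 77%

F_rel = (AUC_test/D_test) / (AUC_ref/D_ref)
      = (234.2/100) / (303.3/100)
      = 2.342 / 3.033 = 0.7722 = 77.22%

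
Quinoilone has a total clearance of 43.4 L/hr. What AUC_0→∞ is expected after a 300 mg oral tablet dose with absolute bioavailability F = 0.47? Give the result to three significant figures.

AUC = 3.25 mg/L·hr

AUC_0→∞ = F × Dose / CL
        = 0.47 × 300 / 43.4 = 3.24885 mg/L·hr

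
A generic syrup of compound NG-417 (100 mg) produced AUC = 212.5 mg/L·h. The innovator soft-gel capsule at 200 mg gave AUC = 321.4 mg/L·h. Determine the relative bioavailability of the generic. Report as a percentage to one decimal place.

F_rel = (AUC_test/D_test) / (AUC_ref/D_ref)
      = (212.5/100) / (321.4/200)
      = 2.125 / 1.607 = 1.3223 = 132.23%

F_rel = 132.2%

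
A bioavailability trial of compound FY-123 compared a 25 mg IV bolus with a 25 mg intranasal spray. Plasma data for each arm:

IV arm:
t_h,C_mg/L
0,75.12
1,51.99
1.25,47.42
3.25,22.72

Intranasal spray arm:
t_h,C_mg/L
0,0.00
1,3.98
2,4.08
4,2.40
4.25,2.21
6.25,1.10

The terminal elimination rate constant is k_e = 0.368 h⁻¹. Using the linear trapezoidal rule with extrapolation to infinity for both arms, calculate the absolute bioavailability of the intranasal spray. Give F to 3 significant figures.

F = 0.0932

Trapezoidal AUC_0→3.25 (IV):
  [0→1]: (75.12+51.99)/2 × 1 = 63.555
  [1→1.25]: (51.99+47.42)/2 × 0.25 = 12.42625
  [1.25→3.25]: (47.42+22.72)/2 × 2 = 70.14
  Sum = 146.12125 mg/L·h
IV tail: 22.72/0.368 = 61.739; AUC_iv,0→∞ = 146.12125 + 61.739 = 207.86025 mg/L·h
Trapezoidal AUC_0→6.25 (intranasal spray):
  [0→1]: (0.00+3.98)/2 × 1 = 1.99
  [1→2]: (3.98+4.08)/2 × 1 = 4.03
  [2→4]: (4.08+2.40)/2 × 2 = 6.48
  [4→4.25]: (2.40+2.21)/2 × 0.25 = 0.57625
  [4.25→6.25]: (2.21+1.10)/2 × 2 = 3.31
  Sum = 16.38625 mg/L·h
intranasal spray tail: 1.10/0.368 = 2.989; AUC_ev,0→∞ = 16.38625 + 2.989 = 19.37525 mg/L·h
F = (AUC_ev/D_ev)/(AUC_iv/D_iv) = (19.37525/25)/(207.86025/25) = 0.77501/8.31441 = 0.0932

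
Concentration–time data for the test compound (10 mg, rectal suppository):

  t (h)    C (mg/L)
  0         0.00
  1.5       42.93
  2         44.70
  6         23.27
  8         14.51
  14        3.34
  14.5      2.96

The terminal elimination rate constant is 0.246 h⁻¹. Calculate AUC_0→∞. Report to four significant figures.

Trapezoidal AUC_0→14.5:
  [0→1.5]: (0.00+42.93)/2 × 1.5 = 32.1975
  [1.5→2]: (42.93+44.70)/2 × 0.5 = 21.9075
  [2→6]: (44.70+23.27)/2 × 4 = 135.94
  [6→8]: (23.27+14.51)/2 × 2 = 37.78
  [8→14]: (14.51+3.34)/2 × 6 = 53.55
  [14→14.5]: (3.34+2.96)/2 × 0.5 = 1.575
  Sum = 282.95 mg/L·h
Extrapolated tail: C_last / k_e = 2.96 / 0.246 = 12.033
AUC_0→∞ = 282.95 + 12.033 = 294.983 mg/L·h

AUC = 295.0 mg/L·h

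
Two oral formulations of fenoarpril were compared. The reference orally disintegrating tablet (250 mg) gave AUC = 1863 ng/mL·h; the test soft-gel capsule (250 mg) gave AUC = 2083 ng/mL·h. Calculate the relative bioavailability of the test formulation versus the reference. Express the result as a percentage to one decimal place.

F_rel = (AUC_test/D_test) / (AUC_ref/D_ref)
      = (2083/250) / (1863/250)
      = 8.332 / 7.452 = 1.1181 = 111.81%

F_rel = 111.8%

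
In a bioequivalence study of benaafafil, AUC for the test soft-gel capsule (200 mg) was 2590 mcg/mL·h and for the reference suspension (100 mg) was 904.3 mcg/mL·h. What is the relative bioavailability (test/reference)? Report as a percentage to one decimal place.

F_rel = 143.2%

F_rel = (AUC_test/D_test) / (AUC_ref/D_ref)
      = (2590/200) / (904.3/100)
      = 12.95 / 9.043 = 1.4320 = 143.20%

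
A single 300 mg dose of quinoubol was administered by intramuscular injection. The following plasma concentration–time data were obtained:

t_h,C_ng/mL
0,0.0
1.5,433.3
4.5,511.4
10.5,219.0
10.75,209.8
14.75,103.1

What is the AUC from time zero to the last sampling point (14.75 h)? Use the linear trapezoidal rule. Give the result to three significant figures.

Trapezoidal AUC_0→14.75:
  [0→1.5]: (0.0+433.3)/2 × 1.5 = 324.975
  [1.5→4.5]: (433.3+511.4)/2 × 3 = 1417.05
  [4.5→10.5]: (511.4+219.0)/2 × 6 = 2191.2
  [10.5→10.75]: (219.0+209.8)/2 × 0.25 = 53.6
  [10.75→14.75]: (209.8+103.1)/2 × 4 = 625.8
  Sum = 4612.625 ng/mL·h

AUC = 4610 ng/mL·h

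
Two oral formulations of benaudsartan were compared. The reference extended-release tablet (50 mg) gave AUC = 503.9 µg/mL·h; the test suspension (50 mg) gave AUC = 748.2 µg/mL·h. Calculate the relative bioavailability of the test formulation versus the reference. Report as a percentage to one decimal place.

F_rel = (AUC_test/D_test) / (AUC_ref/D_ref)
      = (748.2/50) / (503.9/50)
      = 14.964 / 10.078 = 1.4848 = 148.48%

F_rel = 148.5%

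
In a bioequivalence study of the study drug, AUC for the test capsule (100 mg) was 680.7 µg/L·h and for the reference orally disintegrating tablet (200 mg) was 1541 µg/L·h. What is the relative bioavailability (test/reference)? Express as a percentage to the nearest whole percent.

F_rel = (AUC_test/D_test) / (AUC_ref/D_ref)
      = (680.7/100) / (1541/200)
      = 6.807 / 7.705 = 0.8835 = 88.35%

F_rel = 88%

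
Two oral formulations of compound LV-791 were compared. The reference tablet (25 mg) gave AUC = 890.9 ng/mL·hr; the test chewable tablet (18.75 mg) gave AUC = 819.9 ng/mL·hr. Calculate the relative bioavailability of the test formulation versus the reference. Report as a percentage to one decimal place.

F_rel = (AUC_test/D_test) / (AUC_ref/D_ref)
      = (819.9/18.75) / (890.9/25)
      = 43.728 / 35.636 = 1.2271 = 122.71%

F_rel = 122.7%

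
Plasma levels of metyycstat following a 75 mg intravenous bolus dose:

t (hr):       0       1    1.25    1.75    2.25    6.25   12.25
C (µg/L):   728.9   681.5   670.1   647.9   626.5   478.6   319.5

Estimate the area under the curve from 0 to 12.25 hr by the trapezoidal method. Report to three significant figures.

Trapezoidal AUC_0→12.25:
  [0→1]: (728.9+681.5)/2 × 1 = 705.2
  [1→1.25]: (681.5+670.1)/2 × 0.25 = 168.95
  [1.25→1.75]: (670.1+647.9)/2 × 0.5 = 329.5
  [1.75→2.25]: (647.9+626.5)/2 × 0.5 = 318.6
  [2.25→6.25]: (626.5+478.6)/2 × 4 = 2210.2
  [6.25→12.25]: (478.6+319.5)/2 × 6 = 2394.3
  Sum = 6126.75 µg/L·hr

AUC = 6130 µg/L·hr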